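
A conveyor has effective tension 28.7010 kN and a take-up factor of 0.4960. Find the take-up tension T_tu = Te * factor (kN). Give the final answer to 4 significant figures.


T_tu = 28.7010 * 0.4960
T_tu = 14.24 kN


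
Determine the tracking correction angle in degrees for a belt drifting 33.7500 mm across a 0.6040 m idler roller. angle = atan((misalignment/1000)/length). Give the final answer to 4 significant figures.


misalign_m = 33.7500 / 1000 = 0.033750 m
angle = atan(0.033750 / 0.6040)
angle = 3.198 deg


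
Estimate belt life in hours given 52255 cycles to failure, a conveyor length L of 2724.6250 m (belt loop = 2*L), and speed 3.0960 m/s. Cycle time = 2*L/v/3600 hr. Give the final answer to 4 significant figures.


cycle_time = 2 * 2724.6250 / 3.0960 / 3600 = 0.488915 hr
life = 52255 * 0.488915 = 25550 hours


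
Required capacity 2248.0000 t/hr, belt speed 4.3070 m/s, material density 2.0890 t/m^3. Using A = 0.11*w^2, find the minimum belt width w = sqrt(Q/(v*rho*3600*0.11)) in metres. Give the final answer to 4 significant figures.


A_req = 2248.0000 / (4.3070 * 2.0890 * 3600) = 0.0694034 m^2
w = sqrt(0.0694034 / 0.11)
w = 0.7943 m


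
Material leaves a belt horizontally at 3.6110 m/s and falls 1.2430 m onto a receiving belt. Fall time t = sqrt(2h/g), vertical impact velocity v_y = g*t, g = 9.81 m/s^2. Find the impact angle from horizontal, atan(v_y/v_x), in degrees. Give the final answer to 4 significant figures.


t = sqrt(2*1.2430/9.81) = 0.503403 s
v_y = 9.81 * 0.503403 = 4.93838 m/s
angle = atan(4.93838 / 3.6110) = 53.83 deg


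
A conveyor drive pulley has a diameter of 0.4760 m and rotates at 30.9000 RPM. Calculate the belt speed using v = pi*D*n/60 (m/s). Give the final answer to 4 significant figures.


v = pi * 0.4760 * 30.9000 / 60
v = 0.7701 m/s


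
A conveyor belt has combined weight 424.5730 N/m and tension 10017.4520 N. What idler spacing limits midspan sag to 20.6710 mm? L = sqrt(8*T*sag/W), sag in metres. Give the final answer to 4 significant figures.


sag = 20.6710/1000 = 0.020671 m
L = sqrt(8 * 10017.4520 * 0.020671 / 424.5730)
L = 1.975 m


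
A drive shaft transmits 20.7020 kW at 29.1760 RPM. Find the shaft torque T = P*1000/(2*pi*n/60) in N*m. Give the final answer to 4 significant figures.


omega = 2*pi*29.1760/60 = 3.0553 rad/s
T = 20.7020*1000 / 3.0553
T = 6776 N*m


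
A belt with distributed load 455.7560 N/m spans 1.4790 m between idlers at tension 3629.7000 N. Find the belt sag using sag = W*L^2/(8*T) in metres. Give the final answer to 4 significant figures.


sag = 455.7560 * 1.4790^2 / (8 * 3629.7000)
sag = 0.03433 m


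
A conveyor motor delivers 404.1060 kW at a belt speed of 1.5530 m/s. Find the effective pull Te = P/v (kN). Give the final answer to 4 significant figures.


Te = P / v = 404.1060 / 1.5530
Te = 260.2 kN


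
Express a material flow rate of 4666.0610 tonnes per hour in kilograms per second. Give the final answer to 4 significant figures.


m_dot = 4666.0610 * 1000 / 3600
m_dot = 1296 kg/s


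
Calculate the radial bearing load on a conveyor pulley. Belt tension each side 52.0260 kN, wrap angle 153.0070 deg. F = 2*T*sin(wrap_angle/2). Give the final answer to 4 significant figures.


F = 2 * 52.0260 * sin(153.0070/2 deg)
F = 101.2 kN


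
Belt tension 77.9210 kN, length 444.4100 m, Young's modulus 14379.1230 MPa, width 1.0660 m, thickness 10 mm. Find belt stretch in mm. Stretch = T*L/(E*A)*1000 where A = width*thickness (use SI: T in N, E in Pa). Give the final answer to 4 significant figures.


A = 1.0660 * 0.01 = 0.01066 m^2
Stretch = 77.9210*1000 * 444.4100 / (14379.1230e6 * 0.01066) * 1000
Stretch = 225.9 mm


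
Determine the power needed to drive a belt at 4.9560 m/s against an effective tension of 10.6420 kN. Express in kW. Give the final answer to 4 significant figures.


P = Te * v = 10.6420 * 4.9560
P = 52.74 kW


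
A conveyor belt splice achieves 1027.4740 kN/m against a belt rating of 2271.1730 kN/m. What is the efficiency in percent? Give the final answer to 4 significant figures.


Eff = 1027.4740 / 2271.1730 * 100
Eff = 45.24 %


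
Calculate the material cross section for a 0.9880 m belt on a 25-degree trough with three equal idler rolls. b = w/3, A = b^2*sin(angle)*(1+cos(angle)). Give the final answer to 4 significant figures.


b = 0.9880/3 = 0.329333 m
A = 0.329333^2 * sin(25 deg) * (1 + cos(25 deg))
A = 0.08738 m^2


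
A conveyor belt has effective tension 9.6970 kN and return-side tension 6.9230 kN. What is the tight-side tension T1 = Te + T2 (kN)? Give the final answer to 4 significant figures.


T1 = Te + T2 = 9.6970 + 6.9230
T1 = 16.62 kN


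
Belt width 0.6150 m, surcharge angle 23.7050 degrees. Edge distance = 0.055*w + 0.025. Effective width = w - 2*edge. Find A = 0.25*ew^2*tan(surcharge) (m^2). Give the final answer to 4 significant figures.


edge = 0.055*0.6150 + 0.025 = 0.058825 m
ew = 0.6150 - 2*0.058825 = 0.49735 m
A = 0.25 * 0.49735^2 * tan(23.7050 deg)
A = 0.02715 m^2


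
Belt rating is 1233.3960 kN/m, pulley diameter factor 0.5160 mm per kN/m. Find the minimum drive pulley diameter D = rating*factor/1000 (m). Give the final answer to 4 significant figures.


D = 1233.3960 * 0.5160 / 1000
D = 0.6364 m


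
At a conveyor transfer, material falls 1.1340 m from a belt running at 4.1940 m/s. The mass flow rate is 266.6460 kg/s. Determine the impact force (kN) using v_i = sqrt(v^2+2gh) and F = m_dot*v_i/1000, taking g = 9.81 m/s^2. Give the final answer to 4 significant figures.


v_i = sqrt(4.1940^2 + 2*9.81*1.1340) = 6.31179 m/s
F = 266.6460 * 6.31179 / 1000
F = 1.683 kN


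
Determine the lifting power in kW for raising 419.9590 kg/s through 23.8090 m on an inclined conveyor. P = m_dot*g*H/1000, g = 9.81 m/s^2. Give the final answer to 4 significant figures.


P = 419.9590 * 9.81 * 23.8090 / 1000
P = 98.09 kW


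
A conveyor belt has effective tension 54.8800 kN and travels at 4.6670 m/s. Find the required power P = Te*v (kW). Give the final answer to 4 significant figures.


P = Te * v = 54.8800 * 4.6670
P = 256.1 kW


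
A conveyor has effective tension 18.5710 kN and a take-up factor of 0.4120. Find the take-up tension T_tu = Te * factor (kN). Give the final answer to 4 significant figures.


T_tu = 18.5710 * 0.4120
T_tu = 7.651 kN


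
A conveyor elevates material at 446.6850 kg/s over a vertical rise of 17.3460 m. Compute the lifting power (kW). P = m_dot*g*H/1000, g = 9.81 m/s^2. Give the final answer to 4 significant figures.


P = 446.6850 * 9.81 * 17.3460 / 1000
P = 76.01 kW


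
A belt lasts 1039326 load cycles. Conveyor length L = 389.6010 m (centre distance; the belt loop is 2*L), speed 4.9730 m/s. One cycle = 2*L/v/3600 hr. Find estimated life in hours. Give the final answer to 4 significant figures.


cycle_time = 2 * 389.6010 / 4.9730 / 3600 = 0.043524 hr
life = 1039326 * 0.043524 = 45240 hours


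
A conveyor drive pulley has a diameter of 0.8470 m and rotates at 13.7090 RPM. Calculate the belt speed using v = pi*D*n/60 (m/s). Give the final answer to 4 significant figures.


v = pi * 0.8470 * 13.7090 / 60
v = 0.6080 m/s


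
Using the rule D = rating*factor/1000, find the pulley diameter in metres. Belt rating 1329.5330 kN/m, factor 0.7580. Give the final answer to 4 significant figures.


D = 1329.5330 * 0.7580 / 1000
D = 1.008 m


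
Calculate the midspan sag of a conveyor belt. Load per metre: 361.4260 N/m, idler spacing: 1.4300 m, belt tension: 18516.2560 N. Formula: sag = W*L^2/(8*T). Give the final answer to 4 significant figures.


sag = 361.4260 * 1.4300^2 / (8 * 18516.2560)
sag = 0.004989 m


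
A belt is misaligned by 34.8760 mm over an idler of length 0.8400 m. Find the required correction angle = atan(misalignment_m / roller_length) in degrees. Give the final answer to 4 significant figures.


misalign_m = 34.8760 / 1000 = 0.034876 m
angle = atan(0.034876 / 0.8400)
angle = 2.378 deg


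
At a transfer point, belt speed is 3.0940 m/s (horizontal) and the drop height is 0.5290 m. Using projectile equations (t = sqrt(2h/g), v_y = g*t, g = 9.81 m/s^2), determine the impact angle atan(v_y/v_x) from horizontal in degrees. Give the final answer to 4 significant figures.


t = sqrt(2*0.5290/9.81) = 0.328404 s
v_y = 9.81 * 0.328404 = 3.22164 m/s
angle = atan(3.22164 / 3.0940) = 46.16 deg


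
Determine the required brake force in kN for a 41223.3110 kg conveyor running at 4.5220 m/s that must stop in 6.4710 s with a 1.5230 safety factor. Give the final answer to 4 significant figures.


F = 41223.3110 * 4.5220 / 6.4710 * 1.5230 / 1000
F = 43.87 kN


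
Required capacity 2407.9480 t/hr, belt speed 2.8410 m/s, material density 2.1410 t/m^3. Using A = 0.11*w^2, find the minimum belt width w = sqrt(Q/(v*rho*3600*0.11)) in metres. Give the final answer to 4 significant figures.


A_req = 2407.9480 / (2.8410 * 2.1410 * 3600) = 0.109966 m^2
w = sqrt(0.109966 / 0.11)
w = 0.9998 m


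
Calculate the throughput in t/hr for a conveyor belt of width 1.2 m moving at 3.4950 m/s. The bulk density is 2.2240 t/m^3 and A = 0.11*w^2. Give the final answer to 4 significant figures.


A = 0.11 * 1.2^2 = 0.1584 m^2
C = 0.1584 * 3.4950 * 2.2240 * 3600
C = 4432 t/hr


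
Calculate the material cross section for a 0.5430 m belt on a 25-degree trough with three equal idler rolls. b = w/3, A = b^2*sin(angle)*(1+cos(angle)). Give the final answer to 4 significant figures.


b = 0.5430/3 = 0.181 m
A = 0.181^2 * sin(25 deg) * (1 + cos(25 deg))
A = 0.02639 m^2


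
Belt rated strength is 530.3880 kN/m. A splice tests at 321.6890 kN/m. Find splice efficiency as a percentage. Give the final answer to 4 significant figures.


Eff = 321.6890 / 530.3880 * 100
Eff = 60.65 %


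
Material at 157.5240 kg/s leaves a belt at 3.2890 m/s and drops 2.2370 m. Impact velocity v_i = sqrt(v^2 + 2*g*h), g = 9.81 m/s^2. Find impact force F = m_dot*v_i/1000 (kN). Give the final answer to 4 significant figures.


v_i = sqrt(3.2890^2 + 2*9.81*2.2370) = 7.39645 m/s
F = 157.5240 * 7.39645 / 1000
F = 1.165 kN


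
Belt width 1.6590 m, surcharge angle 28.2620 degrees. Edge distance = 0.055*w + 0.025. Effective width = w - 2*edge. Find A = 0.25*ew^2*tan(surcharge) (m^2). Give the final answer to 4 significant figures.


edge = 0.055*1.6590 + 0.025 = 0.116245 m
ew = 1.6590 - 2*0.116245 = 1.42651 m
A = 0.25 * 1.42651^2 * tan(28.2620 deg)
A = 0.2735 m^2


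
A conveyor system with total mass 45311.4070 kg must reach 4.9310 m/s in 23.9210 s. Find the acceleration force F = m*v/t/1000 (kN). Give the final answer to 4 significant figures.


F = 45311.4070 * 4.9310 / 23.9210 / 1000
F = 9.340 kN


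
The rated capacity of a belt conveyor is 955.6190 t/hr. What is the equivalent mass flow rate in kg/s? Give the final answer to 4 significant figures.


m_dot = 955.6190 * 1000 / 3600
m_dot = 265.4 kg/s


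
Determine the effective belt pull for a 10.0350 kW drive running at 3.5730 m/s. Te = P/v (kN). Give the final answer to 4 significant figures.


Te = P / v = 10.0350 / 3.5730
Te = 2.809 kN


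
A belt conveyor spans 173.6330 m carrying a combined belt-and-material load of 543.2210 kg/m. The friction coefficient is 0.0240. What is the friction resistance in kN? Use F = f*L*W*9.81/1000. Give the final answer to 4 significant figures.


F = 0.0240 * 173.6330 * 543.2210 * 9.81 / 1000
F = 22.21 kN


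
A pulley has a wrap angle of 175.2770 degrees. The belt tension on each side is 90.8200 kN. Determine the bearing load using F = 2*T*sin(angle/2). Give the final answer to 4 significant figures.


F = 2 * 90.8200 * sin(175.2770/2 deg)
F = 181.5 kN


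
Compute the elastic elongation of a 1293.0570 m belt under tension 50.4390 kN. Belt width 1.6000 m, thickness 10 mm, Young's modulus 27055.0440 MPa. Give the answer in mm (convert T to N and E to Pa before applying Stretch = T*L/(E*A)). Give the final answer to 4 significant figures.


A = 1.6000 * 0.01 = 0.01600 m^2
Stretch = 50.4390*1000 * 1293.0570 / (27055.0440e6 * 0.01600) * 1000
Stretch = 150.7 mm


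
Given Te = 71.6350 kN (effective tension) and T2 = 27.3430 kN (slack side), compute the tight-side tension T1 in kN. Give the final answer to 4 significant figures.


T1 = Te + T2 = 71.6350 + 27.3430
T1 = 98.98 kN


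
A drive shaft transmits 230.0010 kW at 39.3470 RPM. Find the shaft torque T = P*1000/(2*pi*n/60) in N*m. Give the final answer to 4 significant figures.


omega = 2*pi*39.3470/60 = 4.12041 rad/s
T = 230.0010*1000 / 4.12041
T = 55820 N*m


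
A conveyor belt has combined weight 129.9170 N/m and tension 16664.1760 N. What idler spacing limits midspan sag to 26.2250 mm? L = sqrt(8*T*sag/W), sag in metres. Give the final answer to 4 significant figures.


sag = 26.2250/1000 = 0.026225 m
L = sqrt(8 * 16664.1760 * 0.026225 / 129.9170)
L = 5.188 m


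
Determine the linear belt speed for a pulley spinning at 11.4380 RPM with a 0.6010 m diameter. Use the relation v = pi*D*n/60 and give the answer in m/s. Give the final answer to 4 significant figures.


v = pi * 0.6010 * 11.4380 / 60
v = 0.3599 m/s


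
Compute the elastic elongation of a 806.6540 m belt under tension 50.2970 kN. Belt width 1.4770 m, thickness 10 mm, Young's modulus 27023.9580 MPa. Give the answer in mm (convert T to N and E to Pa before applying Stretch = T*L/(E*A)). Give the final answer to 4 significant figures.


A = 1.4770 * 0.01 = 0.01477 m^2
Stretch = 50.2970*1000 * 806.6540 / (27023.9580e6 * 0.01477) * 1000
Stretch = 101.6 mm


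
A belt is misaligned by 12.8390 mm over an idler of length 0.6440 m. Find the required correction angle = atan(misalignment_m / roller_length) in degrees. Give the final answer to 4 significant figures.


misalign_m = 12.8390 / 1000 = 0.012839 m
angle = atan(0.012839 / 0.6440)
angle = 1.142 deg


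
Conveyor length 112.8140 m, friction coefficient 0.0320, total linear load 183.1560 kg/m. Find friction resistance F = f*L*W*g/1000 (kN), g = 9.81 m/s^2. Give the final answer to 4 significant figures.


F = 0.0320 * 112.8140 * 183.1560 * 9.81 / 1000
F = 6.486 kN


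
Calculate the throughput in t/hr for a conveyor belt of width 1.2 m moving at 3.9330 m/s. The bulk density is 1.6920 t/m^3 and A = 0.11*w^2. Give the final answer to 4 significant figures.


A = 0.11 * 1.2^2 = 0.1584 m^2
C = 0.1584 * 3.9330 * 1.6920 * 3600
C = 3795 t/hr


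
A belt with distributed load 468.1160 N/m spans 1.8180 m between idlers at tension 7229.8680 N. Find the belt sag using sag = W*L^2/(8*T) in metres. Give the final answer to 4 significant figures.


sag = 468.1160 * 1.8180^2 / (8 * 7229.8680)
sag = 0.02675 m


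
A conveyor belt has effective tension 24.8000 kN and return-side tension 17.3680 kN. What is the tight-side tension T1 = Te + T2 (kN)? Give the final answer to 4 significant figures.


T1 = Te + T2 = 24.8000 + 17.3680
T1 = 42.17 kN


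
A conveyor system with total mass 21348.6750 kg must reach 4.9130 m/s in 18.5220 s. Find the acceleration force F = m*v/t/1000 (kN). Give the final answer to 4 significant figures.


F = 21348.6750 * 4.9130 / 18.5220 / 1000
F = 5.663 kN


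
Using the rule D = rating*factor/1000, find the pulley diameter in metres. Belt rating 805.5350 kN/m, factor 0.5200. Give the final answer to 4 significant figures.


D = 805.5350 * 0.5200 / 1000
D = 0.4189 m


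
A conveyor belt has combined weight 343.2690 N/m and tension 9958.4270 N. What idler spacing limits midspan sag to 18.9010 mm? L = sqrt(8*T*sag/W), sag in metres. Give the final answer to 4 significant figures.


sag = 18.9010/1000 = 0.018901 m
L = sqrt(8 * 9958.4270 * 0.018901 / 343.2690)
L = 2.094 m


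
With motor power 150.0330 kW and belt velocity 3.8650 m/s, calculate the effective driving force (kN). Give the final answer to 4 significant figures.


Te = P / v = 150.0330 / 3.8650
Te = 38.82 kN


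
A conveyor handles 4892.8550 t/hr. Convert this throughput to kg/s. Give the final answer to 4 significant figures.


m_dot = 4892.8550 * 1000 / 3600
m_dot = 1359 kg/s


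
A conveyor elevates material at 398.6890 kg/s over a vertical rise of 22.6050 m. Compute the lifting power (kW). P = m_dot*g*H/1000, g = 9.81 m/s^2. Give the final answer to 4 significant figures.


P = 398.6890 * 9.81 * 22.6050 / 1000
P = 88.41 kW


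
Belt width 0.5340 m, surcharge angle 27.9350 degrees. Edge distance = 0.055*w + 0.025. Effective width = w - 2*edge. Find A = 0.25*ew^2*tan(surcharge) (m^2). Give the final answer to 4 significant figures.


edge = 0.055*0.5340 + 0.025 = 0.05437 m
ew = 0.5340 - 2*0.05437 = 0.42526 m
A = 0.25 * 0.42526^2 * tan(27.9350 deg)
A = 0.02397 m^2


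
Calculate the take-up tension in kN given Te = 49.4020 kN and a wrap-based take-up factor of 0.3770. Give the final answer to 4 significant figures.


T_tu = 49.4020 * 0.3770
T_tu = 18.62 kN


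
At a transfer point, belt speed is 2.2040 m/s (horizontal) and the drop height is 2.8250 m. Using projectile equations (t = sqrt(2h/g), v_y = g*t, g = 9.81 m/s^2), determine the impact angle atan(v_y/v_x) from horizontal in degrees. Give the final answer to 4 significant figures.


t = sqrt(2*2.8250/9.81) = 0.758909 s
v_y = 9.81 * 0.758909 = 7.4449 m/s
angle = atan(7.4449 / 2.2040) = 73.51 deg


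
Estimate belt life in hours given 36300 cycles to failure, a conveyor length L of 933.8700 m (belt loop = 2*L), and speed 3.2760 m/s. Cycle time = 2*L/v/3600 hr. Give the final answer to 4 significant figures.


cycle_time = 2 * 933.8700 / 3.2760 / 3600 = 0.158369 hr
life = 36300 * 0.158369 = 5749 hours


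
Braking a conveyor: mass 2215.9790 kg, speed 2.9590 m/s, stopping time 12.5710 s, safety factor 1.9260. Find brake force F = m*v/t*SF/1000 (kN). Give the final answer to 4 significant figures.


F = 2215.9790 * 2.9590 / 12.5710 * 1.9260 / 1000
F = 1.005 kN


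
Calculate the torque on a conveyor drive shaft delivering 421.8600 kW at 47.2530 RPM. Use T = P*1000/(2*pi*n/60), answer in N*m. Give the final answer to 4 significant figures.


omega = 2*pi*47.2530/60 = 4.94832 rad/s
T = 421.8600*1000 / 4.94832
T = 85250 N*m


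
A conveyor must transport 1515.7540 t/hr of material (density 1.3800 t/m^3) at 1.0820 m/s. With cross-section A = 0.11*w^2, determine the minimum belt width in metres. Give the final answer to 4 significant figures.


A_req = 1515.7540 / (1.0820 * 1.3800 * 3600) = 0.281981 m^2
w = sqrt(0.281981 / 0.11)
w = 1.601 m


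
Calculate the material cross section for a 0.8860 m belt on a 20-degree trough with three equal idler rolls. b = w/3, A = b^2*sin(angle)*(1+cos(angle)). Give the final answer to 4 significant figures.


b = 0.8860/3 = 0.295333 m
A = 0.295333^2 * sin(20 deg) * (1 + cos(20 deg))
A = 0.05786 m^2


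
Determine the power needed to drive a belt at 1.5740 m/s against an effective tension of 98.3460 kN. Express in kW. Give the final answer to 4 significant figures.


P = Te * v = 98.3460 * 1.5740
P = 154.8 kW


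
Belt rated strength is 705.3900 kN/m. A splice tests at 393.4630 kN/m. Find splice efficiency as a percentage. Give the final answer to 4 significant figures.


Eff = 393.4630 / 705.3900 * 100
Eff = 55.78 %


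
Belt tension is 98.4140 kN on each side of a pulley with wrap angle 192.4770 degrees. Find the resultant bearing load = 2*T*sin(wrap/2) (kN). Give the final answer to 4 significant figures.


F = 2 * 98.4140 * sin(192.4770/2 deg)
F = 195.7 kN


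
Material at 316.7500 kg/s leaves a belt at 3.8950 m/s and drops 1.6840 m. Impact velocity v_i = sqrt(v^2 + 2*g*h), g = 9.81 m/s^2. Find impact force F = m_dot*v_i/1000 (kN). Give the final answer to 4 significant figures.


v_i = sqrt(3.8950^2 + 2*9.81*1.6840) = 6.94342 m/s
F = 316.7500 * 6.94342 / 1000
F = 2.199 kN


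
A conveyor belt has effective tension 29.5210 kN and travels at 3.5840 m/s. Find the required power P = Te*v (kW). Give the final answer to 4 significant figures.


P = Te * v = 29.5210 * 3.5840
P = 105.8 kW


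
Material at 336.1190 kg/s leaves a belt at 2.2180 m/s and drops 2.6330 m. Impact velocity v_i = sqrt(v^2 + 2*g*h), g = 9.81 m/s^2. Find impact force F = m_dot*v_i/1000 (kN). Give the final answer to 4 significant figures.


v_i = sqrt(2.2180^2 + 2*9.81*2.6330) = 7.5219 m/s
F = 336.1190 * 7.5219 / 1000
F = 2.528 kN


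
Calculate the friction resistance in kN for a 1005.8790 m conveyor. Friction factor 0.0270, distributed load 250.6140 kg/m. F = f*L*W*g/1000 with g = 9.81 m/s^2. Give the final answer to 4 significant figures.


F = 0.0270 * 1005.8790 * 250.6140 * 9.81 / 1000
F = 66.77 kN


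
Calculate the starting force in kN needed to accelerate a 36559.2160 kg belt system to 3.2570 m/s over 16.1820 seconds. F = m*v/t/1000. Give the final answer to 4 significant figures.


F = 36559.2160 * 3.2570 / 16.1820 / 1000
F = 7.358 kN


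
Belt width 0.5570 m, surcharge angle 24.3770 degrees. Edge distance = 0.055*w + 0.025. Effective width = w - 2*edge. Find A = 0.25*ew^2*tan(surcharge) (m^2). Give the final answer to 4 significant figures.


edge = 0.055*0.5570 + 0.025 = 0.055635 m
ew = 0.5570 - 2*0.055635 = 0.44573 m
A = 0.25 * 0.44573^2 * tan(24.3770 deg)
A = 0.02251 m^2


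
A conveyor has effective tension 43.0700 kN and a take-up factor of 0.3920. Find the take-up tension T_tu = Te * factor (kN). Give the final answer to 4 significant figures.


T_tu = 43.0700 * 0.3920
T_tu = 16.88 kN


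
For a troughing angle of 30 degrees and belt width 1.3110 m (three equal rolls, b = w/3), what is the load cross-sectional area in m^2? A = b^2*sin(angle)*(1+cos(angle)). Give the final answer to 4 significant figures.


b = 1.3110/3 = 0.437 m
A = 0.437^2 * sin(30 deg) * (1 + cos(30 deg))
A = 0.1782 m^2


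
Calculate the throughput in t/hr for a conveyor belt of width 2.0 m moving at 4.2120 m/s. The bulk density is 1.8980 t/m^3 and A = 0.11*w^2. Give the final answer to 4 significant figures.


A = 0.11 * 2.0^2 = 0.44 m^2
C = 0.44 * 4.2120 * 1.8980 * 3600
C = 12660 t/hr


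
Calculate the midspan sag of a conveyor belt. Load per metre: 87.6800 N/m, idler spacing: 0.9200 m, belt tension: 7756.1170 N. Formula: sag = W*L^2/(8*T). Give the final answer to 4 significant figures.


sag = 87.6800 * 0.9200^2 / (8 * 7756.1170)
sag = 0.001196 m


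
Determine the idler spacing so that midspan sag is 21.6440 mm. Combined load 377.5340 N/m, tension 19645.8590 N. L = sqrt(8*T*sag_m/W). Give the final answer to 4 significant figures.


sag = 21.6440/1000 = 0.021644 m
L = sqrt(8 * 19645.8590 * 0.021644 / 377.5340)
L = 3.002 m


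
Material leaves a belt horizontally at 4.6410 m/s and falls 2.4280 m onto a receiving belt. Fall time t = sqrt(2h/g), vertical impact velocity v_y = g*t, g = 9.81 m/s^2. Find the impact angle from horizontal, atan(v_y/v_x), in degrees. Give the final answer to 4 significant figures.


t = sqrt(2*2.4280/9.81) = 0.703566 s
v_y = 9.81 * 0.703566 = 6.90198 m/s
angle = atan(6.90198 / 4.6410) = 56.08 deg


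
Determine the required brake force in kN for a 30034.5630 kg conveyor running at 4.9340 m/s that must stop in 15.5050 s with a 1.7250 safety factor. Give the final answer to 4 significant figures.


F = 30034.5630 * 4.9340 / 15.5050 * 1.7250 / 1000
F = 16.49 kN


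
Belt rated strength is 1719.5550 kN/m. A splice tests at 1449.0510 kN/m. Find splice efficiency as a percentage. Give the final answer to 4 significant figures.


Eff = 1449.0510 / 1719.5550 * 100
Eff = 84.27 %


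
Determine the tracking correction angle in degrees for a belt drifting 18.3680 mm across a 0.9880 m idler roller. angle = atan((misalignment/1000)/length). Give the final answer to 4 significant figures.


misalign_m = 18.3680 / 1000 = 0.018368 m
angle = atan(0.018368 / 0.9880)
angle = 1.065 deg


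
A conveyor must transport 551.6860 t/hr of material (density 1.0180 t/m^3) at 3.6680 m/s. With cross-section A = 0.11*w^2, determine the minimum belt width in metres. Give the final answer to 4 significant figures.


A_req = 551.6860 / (3.6680 * 1.0180 * 3600) = 0.0410405 m^2
w = sqrt(0.0410405 / 0.11)
w = 0.6108 m


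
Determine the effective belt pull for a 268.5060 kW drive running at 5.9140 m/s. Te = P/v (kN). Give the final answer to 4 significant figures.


Te = P / v = 268.5060 / 5.9140
Te = 45.40 kN


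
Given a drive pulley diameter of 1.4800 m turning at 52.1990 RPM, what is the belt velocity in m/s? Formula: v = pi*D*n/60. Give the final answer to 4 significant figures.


v = pi * 1.4800 * 52.1990 / 60
v = 4.045 m/s


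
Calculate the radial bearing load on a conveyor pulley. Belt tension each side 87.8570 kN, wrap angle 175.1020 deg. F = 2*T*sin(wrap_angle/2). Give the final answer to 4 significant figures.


F = 2 * 87.8570 * sin(175.1020/2 deg)
F = 175.6 kN


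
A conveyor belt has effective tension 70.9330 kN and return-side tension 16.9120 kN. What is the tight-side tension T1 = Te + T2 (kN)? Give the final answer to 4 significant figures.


T1 = Te + T2 = 70.9330 + 16.9120
T1 = 87.84 kN


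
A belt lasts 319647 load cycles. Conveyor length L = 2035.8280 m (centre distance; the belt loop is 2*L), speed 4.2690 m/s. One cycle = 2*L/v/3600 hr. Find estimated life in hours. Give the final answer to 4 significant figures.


cycle_time = 2 * 2035.8280 / 4.2690 / 3600 = 0.264937 hr
life = 319647 * 0.264937 = 84690 hours


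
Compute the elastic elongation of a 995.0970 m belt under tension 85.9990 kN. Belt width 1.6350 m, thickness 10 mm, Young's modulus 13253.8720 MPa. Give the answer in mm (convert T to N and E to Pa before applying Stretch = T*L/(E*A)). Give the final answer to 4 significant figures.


A = 1.6350 * 0.01 = 0.01635 m^2
Stretch = 85.9990*1000 * 995.0970 / (13253.8720e6 * 0.01635) * 1000
Stretch = 394.9 mm


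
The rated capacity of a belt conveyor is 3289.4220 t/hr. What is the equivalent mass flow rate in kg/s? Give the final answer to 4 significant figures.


m_dot = 3289.4220 * 1000 / 3600
m_dot = 913.7 kg/s


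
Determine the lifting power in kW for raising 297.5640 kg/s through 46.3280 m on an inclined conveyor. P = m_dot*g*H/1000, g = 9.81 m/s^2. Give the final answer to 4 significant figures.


P = 297.5640 * 9.81 * 46.3280 / 1000
P = 135.2 kW


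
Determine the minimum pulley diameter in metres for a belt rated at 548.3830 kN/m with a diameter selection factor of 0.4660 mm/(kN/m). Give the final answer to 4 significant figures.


D = 548.3830 * 0.4660 / 1000
D = 0.2555 m


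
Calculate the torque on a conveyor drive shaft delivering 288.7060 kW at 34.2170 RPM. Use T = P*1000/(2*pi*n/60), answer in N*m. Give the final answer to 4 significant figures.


omega = 2*pi*34.2170/60 = 3.5832 rad/s
T = 288.7060*1000 / 3.5832
T = 80570 N*m


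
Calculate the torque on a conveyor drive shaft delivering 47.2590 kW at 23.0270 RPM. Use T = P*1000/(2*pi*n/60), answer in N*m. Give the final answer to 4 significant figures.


omega = 2*pi*23.0270/60 = 2.41138 rad/s
T = 47.2590*1000 / 2.41138
T = 19600 N*m


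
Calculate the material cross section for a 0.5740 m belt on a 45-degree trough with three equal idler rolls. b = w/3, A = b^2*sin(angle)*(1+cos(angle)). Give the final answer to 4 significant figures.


b = 0.5740/3 = 0.191333 m
A = 0.191333^2 * sin(45 deg) * (1 + cos(45 deg))
A = 0.04419 m^2


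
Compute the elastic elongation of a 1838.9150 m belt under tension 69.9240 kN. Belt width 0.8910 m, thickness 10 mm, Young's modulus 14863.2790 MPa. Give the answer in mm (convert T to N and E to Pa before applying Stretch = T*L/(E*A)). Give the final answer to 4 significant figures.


A = 0.8910 * 0.01 = 0.00891 m^2
Stretch = 69.9240*1000 * 1838.9150 / (14863.2790e6 * 0.00891) * 1000
Stretch = 970.9 mm


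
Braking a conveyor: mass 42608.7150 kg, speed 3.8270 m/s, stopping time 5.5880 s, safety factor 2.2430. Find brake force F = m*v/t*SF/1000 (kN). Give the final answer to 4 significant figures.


F = 42608.7150 * 3.8270 / 5.5880 * 2.2430 / 1000
F = 65.45 kN


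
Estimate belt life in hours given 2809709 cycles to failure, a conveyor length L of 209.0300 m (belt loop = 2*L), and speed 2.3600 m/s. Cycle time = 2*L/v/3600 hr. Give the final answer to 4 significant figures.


cycle_time = 2 * 209.0300 / 2.3600 / 3600 = 0.0492067 hr
life = 2809709 * 0.0492067 = 138300 hours


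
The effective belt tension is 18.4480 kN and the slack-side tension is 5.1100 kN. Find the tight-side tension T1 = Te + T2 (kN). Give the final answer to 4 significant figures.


T1 = Te + T2 = 18.4480 + 5.1100
T1 = 23.56 kN


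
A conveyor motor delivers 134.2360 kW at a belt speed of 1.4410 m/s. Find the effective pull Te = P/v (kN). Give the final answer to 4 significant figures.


Te = P / v = 134.2360 / 1.4410
Te = 93.15 kN


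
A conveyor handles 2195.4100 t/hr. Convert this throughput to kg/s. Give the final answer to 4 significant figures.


m_dot = 2195.4100 * 1000 / 3600
m_dot = 609.8 kg/s


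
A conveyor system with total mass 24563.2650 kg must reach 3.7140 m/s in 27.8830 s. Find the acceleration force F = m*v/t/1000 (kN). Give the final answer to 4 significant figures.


F = 24563.2650 * 3.7140 / 27.8830 / 1000
F = 3.272 kN


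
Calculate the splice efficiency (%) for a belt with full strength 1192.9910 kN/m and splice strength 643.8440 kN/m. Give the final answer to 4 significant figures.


Eff = 643.8440 / 1192.9910 * 100
Eff = 53.97 %


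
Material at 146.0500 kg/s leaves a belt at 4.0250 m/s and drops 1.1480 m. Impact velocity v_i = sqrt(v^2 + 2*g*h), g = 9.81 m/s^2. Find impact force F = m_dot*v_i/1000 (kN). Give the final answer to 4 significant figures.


v_i = sqrt(4.0250^2 + 2*9.81*1.1480) = 6.22289 m/s
F = 146.0500 * 6.22289 / 1000
F = 0.9089 kN


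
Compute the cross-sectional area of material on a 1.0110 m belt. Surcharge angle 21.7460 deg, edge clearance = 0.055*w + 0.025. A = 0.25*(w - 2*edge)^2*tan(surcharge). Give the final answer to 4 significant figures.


edge = 0.055*1.0110 + 0.025 = 0.080605 m
ew = 1.0110 - 2*0.080605 = 0.84979 m
A = 0.25 * 0.84979^2 * tan(21.7460 deg)
A = 0.07201 m^2


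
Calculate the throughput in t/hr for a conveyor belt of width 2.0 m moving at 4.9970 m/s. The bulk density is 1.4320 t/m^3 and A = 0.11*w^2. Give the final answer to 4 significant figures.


A = 0.11 * 2.0^2 = 0.44 m^2
C = 0.44 * 4.9970 * 1.4320 * 3600
C = 11330 t/hr


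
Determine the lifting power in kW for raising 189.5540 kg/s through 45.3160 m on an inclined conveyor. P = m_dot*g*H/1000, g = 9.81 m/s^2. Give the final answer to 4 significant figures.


P = 189.5540 * 9.81 * 45.3160 / 1000
P = 84.27 kW


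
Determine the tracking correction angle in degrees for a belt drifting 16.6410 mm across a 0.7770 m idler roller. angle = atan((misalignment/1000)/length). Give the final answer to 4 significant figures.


misalign_m = 16.6410 / 1000 = 0.016641 m
angle = atan(0.016641 / 0.7770)
angle = 1.227 deg


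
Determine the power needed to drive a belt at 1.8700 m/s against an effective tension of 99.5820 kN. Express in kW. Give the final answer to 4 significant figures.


P = Te * v = 99.5820 * 1.8700
P = 186.2 kW


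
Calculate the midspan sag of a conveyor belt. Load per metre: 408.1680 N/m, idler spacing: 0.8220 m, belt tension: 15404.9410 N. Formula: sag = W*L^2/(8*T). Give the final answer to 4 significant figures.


sag = 408.1680 * 0.8220^2 / (8 * 15404.9410)
sag = 0.002238 m


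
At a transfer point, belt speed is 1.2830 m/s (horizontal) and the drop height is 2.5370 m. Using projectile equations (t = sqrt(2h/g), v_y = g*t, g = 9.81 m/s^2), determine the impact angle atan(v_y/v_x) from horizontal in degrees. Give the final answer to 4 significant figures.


t = sqrt(2*2.5370/9.81) = 0.719185 s
v_y = 9.81 * 0.719185 = 7.0552 m/s
angle = atan(7.0552 / 1.2830) = 79.69 deg


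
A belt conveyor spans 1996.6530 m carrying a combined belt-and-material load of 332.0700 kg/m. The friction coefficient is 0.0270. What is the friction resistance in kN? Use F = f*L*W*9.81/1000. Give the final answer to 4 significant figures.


F = 0.0270 * 1996.6530 * 332.0700 * 9.81 / 1000
F = 175.6 kN


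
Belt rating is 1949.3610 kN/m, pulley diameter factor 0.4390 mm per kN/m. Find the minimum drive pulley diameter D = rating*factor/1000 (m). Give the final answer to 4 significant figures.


D = 1949.3610 * 0.4390 / 1000
D = 0.8558 m


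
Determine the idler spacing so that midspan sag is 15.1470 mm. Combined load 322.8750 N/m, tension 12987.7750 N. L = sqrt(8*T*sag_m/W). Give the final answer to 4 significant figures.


sag = 15.1470/1000 = 0.015147 m
L = sqrt(8 * 12987.7750 * 0.015147 / 322.8750)
L = 2.208 m


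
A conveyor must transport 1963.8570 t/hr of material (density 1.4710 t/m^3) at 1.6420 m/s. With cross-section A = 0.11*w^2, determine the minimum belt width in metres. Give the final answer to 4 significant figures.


A_req = 1963.8570 / (1.6420 * 1.4710 * 3600) = 0.225851 m^2
w = sqrt(0.225851 / 0.11)
w = 1.433 m


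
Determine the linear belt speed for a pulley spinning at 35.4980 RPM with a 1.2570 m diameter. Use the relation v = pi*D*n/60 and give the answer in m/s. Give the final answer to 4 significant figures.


v = pi * 1.2570 * 35.4980 / 60
v = 2.336 m/s


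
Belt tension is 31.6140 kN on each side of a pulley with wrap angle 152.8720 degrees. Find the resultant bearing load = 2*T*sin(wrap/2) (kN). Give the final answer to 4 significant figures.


F = 2 * 31.6140 * sin(152.8720/2 deg)
F = 61.46 kN


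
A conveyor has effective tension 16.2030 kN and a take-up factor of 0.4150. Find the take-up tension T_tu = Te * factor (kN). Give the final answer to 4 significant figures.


T_tu = 16.2030 * 0.4150
T_tu = 6.724 kN


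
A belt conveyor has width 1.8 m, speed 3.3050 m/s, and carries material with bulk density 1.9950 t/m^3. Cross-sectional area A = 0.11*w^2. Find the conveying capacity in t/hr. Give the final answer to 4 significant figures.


A = 0.11 * 1.8^2 = 0.3564 m^2
C = 0.3564 * 3.3050 * 1.9950 * 3600
C = 8460 t/hr


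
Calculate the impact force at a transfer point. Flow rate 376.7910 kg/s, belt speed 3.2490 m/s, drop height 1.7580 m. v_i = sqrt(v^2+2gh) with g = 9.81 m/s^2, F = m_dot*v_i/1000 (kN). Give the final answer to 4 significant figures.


v_i = sqrt(3.2490^2 + 2*9.81*1.7580) = 6.71178 m/s
F = 376.7910 * 6.71178 / 1000
F = 2.529 kN


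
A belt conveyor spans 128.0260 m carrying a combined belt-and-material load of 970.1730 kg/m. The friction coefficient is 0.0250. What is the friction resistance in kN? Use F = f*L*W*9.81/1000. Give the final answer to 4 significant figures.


F = 0.0250 * 128.0260 * 970.1730 * 9.81 / 1000
F = 30.46 kN


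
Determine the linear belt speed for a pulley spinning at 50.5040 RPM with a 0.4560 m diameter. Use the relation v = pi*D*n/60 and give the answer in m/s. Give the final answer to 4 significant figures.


v = pi * 0.4560 * 50.5040 / 60
v = 1.206 m/s


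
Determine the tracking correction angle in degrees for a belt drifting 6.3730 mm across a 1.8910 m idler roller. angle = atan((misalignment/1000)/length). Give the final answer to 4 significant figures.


misalign_m = 6.3730 / 1000 = 0.006373 m
angle = atan(0.006373 / 1.8910)
angle = 0.1931 deg


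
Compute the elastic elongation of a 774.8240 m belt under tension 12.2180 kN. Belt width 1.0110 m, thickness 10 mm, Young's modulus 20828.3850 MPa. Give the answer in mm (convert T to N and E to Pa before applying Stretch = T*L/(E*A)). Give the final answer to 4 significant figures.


A = 1.0110 * 0.01 = 0.01011 m^2
Stretch = 12.2180*1000 * 774.8240 / (20828.3850e6 * 0.01011) * 1000
Stretch = 44.96 mm


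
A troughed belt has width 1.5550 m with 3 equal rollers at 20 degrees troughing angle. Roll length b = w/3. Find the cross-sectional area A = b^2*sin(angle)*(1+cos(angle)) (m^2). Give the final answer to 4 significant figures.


b = 1.5550/3 = 0.518333 m
A = 0.518333^2 * sin(20 deg) * (1 + cos(20 deg))
A = 0.1782 m^2


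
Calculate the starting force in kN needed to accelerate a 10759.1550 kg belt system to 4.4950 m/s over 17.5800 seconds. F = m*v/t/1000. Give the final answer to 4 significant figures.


F = 10759.1550 * 4.4950 / 17.5800 / 1000
F = 2.751 kN


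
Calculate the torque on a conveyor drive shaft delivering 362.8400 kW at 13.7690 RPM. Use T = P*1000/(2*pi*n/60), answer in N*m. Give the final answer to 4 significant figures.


omega = 2*pi*13.7690/60 = 1.44189 rad/s
T = 362.8400*1000 / 1.44189
T = 251600 N*m


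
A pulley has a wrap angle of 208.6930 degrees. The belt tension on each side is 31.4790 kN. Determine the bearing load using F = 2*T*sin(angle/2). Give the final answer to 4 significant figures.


F = 2 * 31.4790 * sin(208.6930/2 deg)
F = 60.99 kN


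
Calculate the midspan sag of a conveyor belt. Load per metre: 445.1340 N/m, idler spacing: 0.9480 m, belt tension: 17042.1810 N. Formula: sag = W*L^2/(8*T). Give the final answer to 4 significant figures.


sag = 445.1340 * 0.9480^2 / (8 * 17042.1810)
sag = 0.002934 m


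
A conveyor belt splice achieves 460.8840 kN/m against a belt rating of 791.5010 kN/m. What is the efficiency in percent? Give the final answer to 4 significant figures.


Eff = 460.8840 / 791.5010 * 100
Eff = 58.23 %


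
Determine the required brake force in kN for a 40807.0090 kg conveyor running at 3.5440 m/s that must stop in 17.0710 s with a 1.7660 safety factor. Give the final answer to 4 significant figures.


F = 40807.0090 * 3.5440 / 17.0710 * 1.7660 / 1000
F = 14.96 kN


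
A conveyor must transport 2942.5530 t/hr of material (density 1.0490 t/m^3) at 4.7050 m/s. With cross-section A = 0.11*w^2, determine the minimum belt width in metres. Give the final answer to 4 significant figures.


A_req = 2942.5530 / (4.7050 * 1.0490 * 3600) = 0.16561 m^2
w = sqrt(0.16561 / 0.11)
w = 1.227 m


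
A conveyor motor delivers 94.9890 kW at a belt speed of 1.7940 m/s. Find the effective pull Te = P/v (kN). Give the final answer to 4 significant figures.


Te = P / v = 94.9890 / 1.7940
Te = 52.95 kN


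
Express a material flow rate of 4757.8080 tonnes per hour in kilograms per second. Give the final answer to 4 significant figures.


m_dot = 4757.8080 * 1000 / 3600
m_dot = 1322 kg/s


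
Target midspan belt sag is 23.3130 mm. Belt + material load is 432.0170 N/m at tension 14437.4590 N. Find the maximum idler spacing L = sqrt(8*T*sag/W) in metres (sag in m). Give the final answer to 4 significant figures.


sag = 23.3130/1000 = 0.023313 m
L = sqrt(8 * 14437.4590 * 0.023313 / 432.0170)
L = 2.497 m


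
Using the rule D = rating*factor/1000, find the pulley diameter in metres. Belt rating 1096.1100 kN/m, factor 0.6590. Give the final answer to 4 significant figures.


D = 1096.1100 * 0.6590 / 1000
D = 0.7223 m


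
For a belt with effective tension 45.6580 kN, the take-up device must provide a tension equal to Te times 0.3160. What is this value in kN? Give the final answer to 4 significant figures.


T_tu = 45.6580 * 0.3160
T_tu = 14.43 kN


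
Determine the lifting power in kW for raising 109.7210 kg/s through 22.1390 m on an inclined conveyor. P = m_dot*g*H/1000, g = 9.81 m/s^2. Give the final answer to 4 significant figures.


P = 109.7210 * 9.81 * 22.1390 / 1000
P = 23.83 kW


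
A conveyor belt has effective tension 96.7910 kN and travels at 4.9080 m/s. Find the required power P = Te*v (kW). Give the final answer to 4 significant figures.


P = Te * v = 96.7910 * 4.9080
P = 475.1 kW


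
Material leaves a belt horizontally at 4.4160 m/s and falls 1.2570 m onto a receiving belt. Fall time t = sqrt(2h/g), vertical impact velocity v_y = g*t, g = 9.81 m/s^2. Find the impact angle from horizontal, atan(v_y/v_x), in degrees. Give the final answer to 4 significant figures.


t = sqrt(2*1.2570/9.81) = 0.50623 s
v_y = 9.81 * 0.50623 = 4.96612 m/s
angle = atan(4.96612 / 4.4160) = 48.36 deg
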